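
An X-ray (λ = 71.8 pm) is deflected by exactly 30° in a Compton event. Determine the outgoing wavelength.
72.1251 pm

Using the Compton formula: λ' = λ + λ_C(1 − cos θ)

For θ = 30°, cos θ = √3/2 (exact) ≈ 0.8660, so:
1 − cos 30° = 1 − (√3/2) ≈ 0.1340

Δλ = λ_C × 0.1340 = 2.4263 × 0.1340 = 0.3251 pm

λ' = 71.8 + 0.3251 = 72.1251 pm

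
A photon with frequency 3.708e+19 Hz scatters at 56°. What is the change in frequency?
4.332e+18 Hz (decrease)

Convert frequency to wavelength (c = 299792458 m/s):
λ₀ = c/f₀ = 299792458/3.708e+19 = 8.0850177e-12 m = 8.0850 pm

Calculate Compton shift:
Δλ = λ_C(1 - cos(56°)) = 1.0695 pm

Final wavelength:
λ' = λ₀ + Δλ = 8.0850 + 1.0695 = 9.1546 pm

Final frequency:
f' = c/λ' = 299792458/9.1545525e-12 = 3.2747910e+19 Hz

Frequency shift (decrease):
Δf = f₀ - f' = 3.708e+19 - 3.2747910e+19 = 4.332e+18 Hz

(Intermediate values are shown rounded; full precision is carried through to the final answer.)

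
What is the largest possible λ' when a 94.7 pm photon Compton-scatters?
99.5526 pm (at θ = 180°)

The Compton shift is Δλ = λ_C(1 − cos θ).

Since cos θ ranges from −1 to 1, the factor (1 − cos θ) ranges from 0 to 2; the maximum shift occurs at θ = 180° (backscattering):
Δλ_max = 2λ_C = 2 × 2.4263 pm = 4.8526 pm

Maximum scattered wavelength:
λ'_max = λ₀ + Δλ_max = 94.7 + 4.8526 = 99.5526 pm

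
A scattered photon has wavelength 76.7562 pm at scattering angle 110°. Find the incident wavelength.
73.5000 pm

From λ' = λ + Δλ, we have λ = λ' - Δλ

First calculate the Compton shift:
Δλ = λ_C(1 - cos θ)
Δλ = 2.4263 × (1 - cos(110°))
Δλ = 2.4263 × 1.3420
Δλ = 3.2562 pm

Initial wavelength:
λ = λ' - Δλ
λ = 76.7562 - 3.2562
λ = 73.5000 pm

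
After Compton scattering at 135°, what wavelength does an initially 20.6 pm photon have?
24.7420 pm

Using the Compton formula: λ' = λ + λ_C(1 − cos θ)

For θ = 135°, cos θ = -√2/2 (exact) ≈ -0.7071, so:
1 − cos 135° = 1 − (-√2/2) ≈ 1.7071

Δλ = λ_C × 1.7071 = 2.4263 × 1.7071 = 4.1420 pm

λ' = 20.6 + 4.1420 = 24.7420 pm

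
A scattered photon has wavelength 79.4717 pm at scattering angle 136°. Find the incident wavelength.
75.3000 pm

From λ' = λ + Δλ, we have λ = λ' - Δλ

First calculate the Compton shift:
Δλ = λ_C(1 - cos θ)
Δλ = 2.4263 × (1 - cos(136°))
Δλ = 2.4263 × 1.7193
Δλ = 4.1717 pm

Initial wavelength:
λ = λ' - Δλ
λ = 79.4717 - 4.1717
λ = 75.3000 pm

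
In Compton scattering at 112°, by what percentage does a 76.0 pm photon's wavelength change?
4.3885%

Calculate the Compton shift:
Δλ = λ_C(1 - cos(112°))
Δλ = 2.4263 × (1 - cos(112°))
Δλ = 2.4263 × 1.3746
Δλ = 3.3352 pm

Percentage change:
(Δλ/λ₀) × 100 = (3.3352/76.0) × 100
= 4.3885%

(Intermediate values are shown rounded; full precision is carried through to the final answer.)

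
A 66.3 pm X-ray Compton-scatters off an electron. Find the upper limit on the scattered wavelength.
71.1526 pm (at θ = 180°)

The Compton shift is Δλ = λ_C(1 − cos θ).

Since cos θ ranges from −1 to 1, the factor (1 − cos θ) ranges from 0 to 2; the maximum shift occurs at θ = 180° (backscattering):
Δλ_max = 2λ_C = 2 × 2.4263 pm = 4.8526 pm

Maximum scattered wavelength:
λ'_max = λ₀ + Δλ_max = 66.3 + 4.8526 = 71.1526 pm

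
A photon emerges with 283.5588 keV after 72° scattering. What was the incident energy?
459.9001 keV

Convert final energy to wavelength (hc ≈ 1239.842 keV·pm):
λ' = hc/E' = 1239.842 / 283.5588 = 4.3724 pm

Calculate the Compton shift:
Δλ = λ_C(1 - cos(72°))
Δλ = 2.4263 × (1 - cos(72°))
Δλ = 1.6765 pm

Initial wavelength:
λ = λ' - Δλ = 4.3724 - 1.6765 = 2.6959 pm

Initial energy:
E = hc/λ = 1239.842 / 2.6959 = 459.9001 keV

(Intermediate values are shown rounded; full precision is carried through to the final answer.)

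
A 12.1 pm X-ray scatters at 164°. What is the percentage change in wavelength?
39.3275%

Calculate the Compton shift:
Δλ = λ_C(1 - cos(164°))
Δλ = 2.4263 × (1 - cos(164°))
Δλ = 2.4263 × 1.9613
Δλ = 4.7586 pm

Percentage change:
(Δλ/λ₀) × 100 = (4.7586/12.1) × 100
= 39.3275%

(Intermediate values are shown rounded; full precision is carried through to the final answer.)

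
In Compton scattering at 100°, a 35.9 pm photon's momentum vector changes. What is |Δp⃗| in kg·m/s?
2.7253e-23 kg·m/s

Photon momentum magnitude is p = h/λ.

Initial momentum:
p₀ = h/λ = 6.6261e-34/3.5900e-11 = 1.8457e-23 kg·m/s

After scattering:
λ' = λ + Δλ = 35.9 + 2.8476 = 38.7476 pm
p' = h/λ' = 6.6261e-34/3.8748e-11 = 1.7101e-23 kg·m/s

Momentum is a vector; the scattered photon's direction makes angle θ = 100° with the incident direction. The magnitude of the vector change Δp⃗ = p⃗₀ − p⃗' is found from the law of cosines:
|Δp⃗|² = p₀² + p'² − 2p₀p'cos θ
|Δp⃗|² = (1.8457e-23)² + (1.7101e-23)² − 2·1.8457e-23·1.7101e-23·cos(100°)
|Δp⃗| = 2.7253e-23 kg·m/s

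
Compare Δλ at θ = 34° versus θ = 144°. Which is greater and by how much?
144° produces the larger shift by a factor of 10.581

Calculate both shifts using Δλ = λ_C(1 - cos θ):

For θ₁ = 34°:
Δλ₁ = 2.4263 × (1 - cos(34°))
Δλ₁ = 2.4263 × 0.1710
Δλ₁ = 0.4148 pm

For θ₂ = 144°:
Δλ₂ = 2.4263 × (1 - cos(144°))
Δλ₂ = 2.4263 × 1.8090
Δλ₂ = 4.3892 pm

The 144° angle produces the larger shift.
Ratio: 4.3892/0.4148 = 10.581

(Intermediate values are shown rounded; full precision is carried through to the final answer.)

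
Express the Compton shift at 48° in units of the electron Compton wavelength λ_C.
0.3309 λ_C

The Compton shift formula is:
Δλ = λ_C(1 - cos θ)

Dividing both sides by λ_C:
Δλ/λ_C = 1 - cos θ

For θ = 48°:
Δλ/λ_C = 1 - cos(48°)
Δλ/λ_C = 1 - 0.6691
Δλ/λ_C = 0.3309

This means the shift is 0.3309 × λ_C = 0.8028 pm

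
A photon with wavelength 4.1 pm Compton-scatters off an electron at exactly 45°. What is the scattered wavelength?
4.8106 pm

Using the Compton formula: λ' = λ + λ_C(1 − cos θ)

For θ = 45°, cos θ = √2/2 (exact) ≈ 0.7071, so:
1 − cos 45° = 1 − (√2/2) ≈ 0.2929

Δλ = λ_C × 0.2929 = 2.4263 × 0.2929 = 0.7106 pm

λ' = 4.1 + 0.7106 = 4.8106 pm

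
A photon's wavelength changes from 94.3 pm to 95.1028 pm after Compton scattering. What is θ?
48.00°

First find the wavelength shift:
Δλ = λ' - λ = 95.1028 - 94.3 = 0.8028 pm

Using Δλ = λ_C(1 - cos θ), with λ_C = h/(m_e·c) ≈ 2.42631024 pm:
cos θ = 1 - Δλ/λ_C
cos θ = 1 - 0.8028/2.42631024
cos θ = 0.669127

θ = arccos(0.669127)
θ = 48.00°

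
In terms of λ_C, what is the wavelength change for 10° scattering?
0.0152 λ_C

The Compton shift formula is:
Δλ = λ_C(1 - cos θ)

Dividing both sides by λ_C:
Δλ/λ_C = 1 - cos θ

For θ = 10°:
Δλ/λ_C = 1 - cos(10°)
Δλ/λ_C = 1 - 0.9848
Δλ/λ_C = 0.0152

This means the shift is 0.0152 × λ_C = 0.0369 pm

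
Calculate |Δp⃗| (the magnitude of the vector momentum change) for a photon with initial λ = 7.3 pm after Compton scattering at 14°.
2.2033e-23 kg·m/s

Photon momentum magnitude is p = h/λ.

Initial momentum:
p₀ = h/λ = 6.6261e-34/7.3000e-12 = 9.0768e-23 kg·m/s

After scattering:
λ' = λ + Δλ = 7.3 + 0.0721 = 7.3721 pm
p' = h/λ' = 6.6261e-34/7.3721e-12 = 8.9881e-23 kg·m/s

Momentum is a vector; the scattered photon's direction makes angle θ = 14° with the incident direction. The magnitude of the vector change Δp⃗ = p⃗₀ − p⃗' is found from the law of cosines:
|Δp⃗|² = p₀² + p'² − 2p₀p'cos θ
|Δp⃗|² = (9.0768e-23)² + (8.9881e-23)² − 2·9.0768e-23·8.9881e-23·cos(14°)
|Δp⃗| = 2.2033e-23 kg·m/s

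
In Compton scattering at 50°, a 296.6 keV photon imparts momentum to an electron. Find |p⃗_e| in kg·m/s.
1.2494e-22 kg·m/s

The electron is initially at rest, so by conservation of momentum:
p⃗_e = p⃗₀ − p⃗'  (incident photon momentum minus scattered photon momentum)

Photon momentum magnitudes (p = h/λ = E/c):
λ₀ = hc/E₀ = 4.1802 pm → p₀ = h/λ₀ = 1.5851e-22 kg·m/s
Δλ = λ_C(1 − cos 50°) = 0.8667 pm
λ' = 5.0469 pm → p' = h/λ' = 1.3129e-22 kg·m/s

The scattered photon makes angle θ = 50° with the incident direction, so by the law of cosines:
|p⃗_e|² = p₀² + p'² − 2p₀p'cos θ
|p⃗_e|² = (1.5851e-22)² + (1.3129e-22)² − 2·1.5851e-22·1.3129e-22·cos(50°)
|p⃗_e| = 1.2494e-22 kg·m/s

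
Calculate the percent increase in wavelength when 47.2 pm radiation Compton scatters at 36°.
0.9817%

Calculate the Compton shift:
Δλ = λ_C(1 - cos(36°))
Δλ = 2.4263 × (1 - cos(36°))
Δλ = 2.4263 × 0.1910
Δλ = 0.4634 pm

Percentage change:
(Δλ/λ₀) × 100 = (0.4634/47.2) × 100
= 0.9817%

(Intermediate values are shown rounded; full precision is carried through to the final answer.)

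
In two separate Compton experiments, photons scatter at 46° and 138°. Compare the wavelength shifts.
138° produces the larger shift by a factor of 5.709

Calculate both shifts using Δλ = λ_C(1 - cos θ):

For θ₁ = 46°:
Δλ₁ = 2.4263 × (1 - cos(46°))
Δλ₁ = 2.4263 × 0.3053
Δλ₁ = 0.7409 pm

For θ₂ = 138°:
Δλ₂ = 2.4263 × (1 - cos(138°))
Δλ₂ = 2.4263 × 1.7431
Δλ₂ = 4.2294 pm

The 138° angle produces the larger shift.
Ratio: 4.2294/0.7409 = 5.709

(Intermediate values are shown rounded; full precision is carried through to the final answer.)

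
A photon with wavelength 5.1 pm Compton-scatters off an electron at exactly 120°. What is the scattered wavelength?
8.7395 pm

Using the Compton formula: λ' = λ + λ_C(1 − cos θ)

For θ = 120°, cos θ = -1/2 (exact) = -0.5000, so:
1 − cos 120° = 1 − (-1/2) = 1.5000

Δλ = λ_C × 1.5000 = 2.4263 × 1.5000 = 3.6395 pm

λ' = 5.1 + 3.6395 = 8.7395 pm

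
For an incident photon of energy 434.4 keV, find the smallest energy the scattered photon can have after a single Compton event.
160.8770 keV (at θ = 180°)

The scattered photon has minimum energy when its wavelength is maximum, i.e., when the Compton shift Δλ = λ_C(1 − cos θ) is maximum. This occurs at θ = 180° (backscattering), giving Δλ_max = 2λ_C = 4.8526 pm.

Initial wavelength: λ₀ = hc/E₀ = 2.8541 pm
Maximum final wavelength: λ'_max = λ₀ + 2λ_C = 2.8541 + 4.8526 = 7.7068 pm
Minimum final energy: E'_min = hc/λ'_max = 160.8770 keV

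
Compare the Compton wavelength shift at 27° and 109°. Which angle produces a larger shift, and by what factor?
109° produces the larger shift by a factor of 12.162

Calculate both shifts using Δλ = λ_C(1 - cos θ):

For θ₁ = 27°:
Δλ₁ = 2.4263 × (1 - cos(27°))
Δλ₁ = 2.4263 × 0.1090
Δλ₁ = 0.2645 pm

For θ₂ = 109°:
Δλ₂ = 2.4263 × (1 - cos(109°))
Δλ₂ = 2.4263 × 1.3256
Δλ₂ = 3.2162 pm

The 109° angle produces the larger shift.
Ratio: 3.2162/0.2645 = 12.162

(Intermediate values are shown rounded; full precision is carried through to the final answer.)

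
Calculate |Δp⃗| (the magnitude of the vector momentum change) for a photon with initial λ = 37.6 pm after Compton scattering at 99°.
2.5882e-23 kg·m/s

Photon momentum magnitude is p = h/λ.

Initial momentum:
p₀ = h/λ = 6.6261e-34/3.7600e-11 = 1.7623e-23 kg·m/s

After scattering:
λ' = λ + Δλ = 37.6 + 2.8059 = 40.4059 pm
p' = h/λ' = 6.6261e-34/4.0406e-11 = 1.6399e-23 kg·m/s

Momentum is a vector; the scattered photon's direction makes angle θ = 99° with the incident direction. The magnitude of the vector change Δp⃗ = p⃗₀ − p⃗' is found from the law of cosines:
|Δp⃗|² = p₀² + p'² − 2p₀p'cos θ
|Δp⃗|² = (1.7623e-23)² + (1.6399e-23)² − 2·1.7623e-23·1.6399e-23·cos(99°)
|Δp⃗| = 2.5882e-23 kg·m/s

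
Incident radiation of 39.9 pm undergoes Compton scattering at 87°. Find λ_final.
42.1993 pm

Using the Compton scattering formula:
λ' = λ + Δλ = λ + λ_C(1 - cos θ)

Given:
- Initial wavelength λ = 39.9 pm
- Scattering angle θ = 87°
- Compton wavelength λ_C ≈ 2.4263 pm

Calculate the shift:
Δλ = 2.4263 × (1 - cos(87°))
Δλ = 2.4263 × 0.9477
Δλ = 2.2993 pm

Final wavelength:
λ' = 39.9 + 2.2993 = 42.1993 pm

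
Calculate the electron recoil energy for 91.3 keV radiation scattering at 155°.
23.1961 keV

By energy conservation: K_e = E_initial - E_final

First find the scattered photon energy:
Initial wavelength: λ = hc/E = 13.5799 pm
Compton shift: Δλ = λ_C(1 - cos(155°)) = 4.6253 pm
Final wavelength: λ' = 13.5799 + 4.6253 = 18.2052 pm
Final photon energy: E' = hc/λ' = 68.1039 keV

Electron kinetic energy:
K_e = E - E' = 91.3000 - 68.1039 = 23.1961 keV

(Intermediate values are shown rounded; full precision is carried through to the final answer.)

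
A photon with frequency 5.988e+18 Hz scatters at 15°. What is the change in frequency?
9.872e+15 Hz (decrease)

Convert frequency to wavelength (c = 299792458 m/s):
λ₀ = c/f₀ = 299792458/5.988e+18 = 5.0065541e-11 m = 50.0655 pm

Calculate Compton shift:
Δλ = λ_C(1 - cos(15°)) = 0.0827 pm

Final wavelength:
λ' = λ₀ + Δλ = 50.0655 + 0.0827 = 50.1482 pm

Final frequency:
f' = c/λ' = 299792458/5.0148215e-11 = 5.9781282e+18 Hz

Frequency shift (decrease):
Δf = f₀ - f' = 5.988e+18 - 5.9781282e+18 = 9.872e+15 Hz

(Intermediate values are shown rounded; full precision is carried through to the final answer.)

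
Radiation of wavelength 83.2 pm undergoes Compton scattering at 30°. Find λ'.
83.5251 pm

Using the Compton formula: λ' = λ + λ_C(1 − cos θ)

For θ = 30°, cos θ = √3/2 (exact) ≈ 0.8660, so:
1 − cos 30° = 1 − (√3/2) ≈ 0.1340

Δλ = λ_C × 0.1340 = 2.4263 × 0.1340 = 0.3251 pm

λ' = 83.2 + 0.3251 = 83.5251 pm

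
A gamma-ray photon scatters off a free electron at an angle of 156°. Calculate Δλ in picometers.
4.6429 pm

Using the Compton scattering formula:
Δλ = λ_C(1 - cos θ)

where λ_C = h/(m_e·c) ≈ 2.4263 pm is the Compton wavelength of an electron.

For θ = 156°:
cos(156°) = -0.9135
1 - cos(156°) = 1.9135

Δλ = 2.4263 × 1.9135
Δλ = 4.6429 pm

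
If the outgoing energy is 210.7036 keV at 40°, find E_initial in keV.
233.2000 keV

Convert final energy to wavelength (hc ≈ 1239.842 keV·pm):
λ' = hc/E' = 1239.842 / 210.7036 = 5.8843 pm

Calculate the Compton shift:
Δλ = λ_C(1 - cos(40°))
Δλ = 2.4263 × (1 - cos(40°))
Δλ = 0.5676 pm

Initial wavelength:
λ = λ' - Δλ = 5.8843 - 0.5676 = 5.3166 pm

Initial energy:
E = hc/λ = 1239.842 / 5.3166 = 233.2000 keV

(Intermediate values are shown rounded; full precision is carried through to the final answer.)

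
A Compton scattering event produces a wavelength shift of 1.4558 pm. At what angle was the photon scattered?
66.42°

From the Compton formula Δλ = λ_C(1 - cos θ), we can solve for θ:

cos θ = 1 - Δλ/λ_C

Given:
- Δλ = 1.4558 pm
- λ_C = h/(m_e·c) ≈ 2.42631024 pm

cos θ = 1 - 1.4558/2.42631024
cos θ = 1 - 0.600006
cos θ = 0.399994

θ = arccos(0.399994)
θ = 66.42°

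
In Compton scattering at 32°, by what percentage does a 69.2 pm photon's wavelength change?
0.5328%

Calculate the Compton shift:
Δλ = λ_C(1 - cos(32°))
Δλ = 2.4263 × (1 - cos(32°))
Δλ = 2.4263 × 0.1520
Δλ = 0.3687 pm

Percentage change:
(Δλ/λ₀) × 100 = (0.3687/69.2) × 100
= 0.5328%

(Intermediate values are shown rounded; full precision is carried through to the final answer.)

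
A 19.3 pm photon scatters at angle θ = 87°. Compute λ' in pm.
21.5993 pm

Using the Compton scattering formula:
λ' = λ + Δλ = λ + λ_C(1 - cos θ)

Given:
- Initial wavelength λ = 19.3 pm
- Scattering angle θ = 87°
- Compton wavelength λ_C ≈ 2.4263 pm

Calculate the shift:
Δλ = 2.4263 × (1 - cos(87°))
Δλ = 2.4263 × 0.9477
Δλ = 2.2993 pm

Final wavelength:
λ' = 19.3 + 2.2993 = 21.5993 pm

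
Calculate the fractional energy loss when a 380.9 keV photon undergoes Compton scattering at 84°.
0.4003 (or 40.03%)

Calculate initial and final photon energies:

Initial: E₀ = 380.9 keV → λ₀ = 3.2550 pm
Compton shift: Δλ = 2.1727 pm
Final wavelength: λ' = 5.4277 pm
Final energy: E' = 228.4276 keV

Fractional energy loss:
(E₀ - E')/E₀ = (380.9000 - 228.4276)/380.9000
= 152.4724/380.9000
= 0.4003
= 40.03%

(Intermediate values are shown rounded; full precision is carried through to the final answer.)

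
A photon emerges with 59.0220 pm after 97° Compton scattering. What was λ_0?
56.3000 pm

From λ' = λ + Δλ, we have λ = λ' - Δλ

First calculate the Compton shift:
Δλ = λ_C(1 - cos θ)
Δλ = 2.4263 × (1 - cos(97°))
Δλ = 2.4263 × 1.1219
Δλ = 2.7220 pm

Initial wavelength:
λ = λ' - Δλ
λ = 59.0220 - 2.7220
λ = 56.3000 pm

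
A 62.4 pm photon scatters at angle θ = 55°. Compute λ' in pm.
63.4346 pm

Using the Compton scattering formula:
λ' = λ + Δλ = λ + λ_C(1 - cos θ)

Given:
- Initial wavelength λ = 62.4 pm
- Scattering angle θ = 55°
- Compton wavelength λ_C ≈ 2.4263 pm

Calculate the shift:
Δλ = 2.4263 × (1 - cos(55°))
Δλ = 2.4263 × 0.4264
Δλ = 1.0346 pm

Final wavelength:
λ' = 62.4 + 1.0346 = 63.4346 pm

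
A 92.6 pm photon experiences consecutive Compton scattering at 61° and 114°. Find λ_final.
97.2632 pm

Apply Compton shift twice:

First scattering at θ₁ = 61°:
Δλ₁ = λ_C(1 - cos(61°))
Δλ₁ = 2.4263 × 0.5152
Δλ₁ = 1.2500 pm

After first scattering:
λ₁ = 92.6 + 1.2500 = 93.8500 pm

Second scattering at θ₂ = 114°:
Δλ₂ = λ_C(1 - cos(114°))
Δλ₂ = 2.4263 × 1.4067
Δλ₂ = 3.4132 pm

Final wavelength:
λ₂ = 93.8500 + 3.4132 = 97.2632 pm

Total shift: Δλ_total = 1.2500 + 3.4132 = 4.6632 pm

(Intermediate values are shown rounded; full precision is carried through to the final answer.)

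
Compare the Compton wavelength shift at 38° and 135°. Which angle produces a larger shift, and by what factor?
135° produces the larger shift by a factor of 8.053

Calculate both shifts using Δλ = λ_C(1 - cos θ):

For θ₁ = 38°:
Δλ₁ = 2.4263 × (1 - cos(38°))
Δλ₁ = 2.4263 × 0.2120
Δλ₁ = 0.5144 pm

For θ₂ = 135°:
Δλ₂ = 2.4263 × (1 - cos(135°))
Δλ₂ = 2.4263 × 1.7071
Δλ₂ = 4.1420 pm

The 135° angle produces the larger shift.
Ratio: 4.1420/0.5144 = 8.053

(Intermediate values are shown rounded; full precision is carried through to the final answer.)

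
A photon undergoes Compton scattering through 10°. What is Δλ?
0.0369 pm

Using the Compton scattering formula:
Δλ = λ_C(1 - cos θ)

where λ_C = h/(m_e·c) ≈ 2.4263 pm is the Compton wavelength of an electron.

For θ = 10°:
cos(10°) = 0.9848
1 - cos(10°) = 0.0152

Δλ = 2.4263 × 0.0152
Δλ = 0.0369 pm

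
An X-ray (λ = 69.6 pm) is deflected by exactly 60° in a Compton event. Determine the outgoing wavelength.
70.8132 pm

Using the Compton formula: λ' = λ + λ_C(1 − cos θ)

For θ = 60°, cos θ = 1/2 (exact) = 0.5000, so:
1 − cos 60° = 1 − (1/2) = 0.5000

Δλ = λ_C × 0.5000 = 2.4263 × 0.5000 = 1.2132 pm

λ' = 69.6 + 1.2132 = 70.8132 pm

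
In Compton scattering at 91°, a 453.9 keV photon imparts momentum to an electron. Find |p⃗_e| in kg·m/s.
2.7597e-22 kg·m/s

The electron is initially at rest, so by conservation of momentum:
p⃗_e = p⃗₀ − p⃗'  (incident photon momentum minus scattered photon momentum)

Photon momentum magnitudes (p = h/λ = E/c):
λ₀ = hc/E₀ = 2.7315 pm → p₀ = h/λ₀ = 2.4258e-22 kg·m/s
Δλ = λ_C(1 − cos 91°) = 2.4687 pm
λ' = 5.2002 pm → p' = h/λ' = 1.2742e-22 kg·m/s

The scattered photon makes angle θ = 91° with the incident direction, so by the law of cosines:
|p⃗_e|² = p₀² + p'² − 2p₀p'cos θ
|p⃗_e|² = (2.4258e-22)² + (1.2742e-22)² − 2·2.4258e-22·1.2742e-22·cos(91°)
|p⃗_e| = 2.7597e-22 kg·m/s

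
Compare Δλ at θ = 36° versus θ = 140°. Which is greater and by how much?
140° produces the larger shift by a factor of 9.247

Calculate both shifts using Δλ = λ_C(1 - cos θ):

For θ₁ = 36°:
Δλ₁ = 2.4263 × (1 - cos(36°))
Δλ₁ = 2.4263 × 0.1910
Δλ₁ = 0.4634 pm

For θ₂ = 140°:
Δλ₂ = 2.4263 × (1 - cos(140°))
Δλ₂ = 2.4263 × 1.7660
Δλ₂ = 4.2850 pm

The 140° angle produces the larger shift.
Ratio: 4.2850/0.4634 = 9.247

(Intermediate values are shown rounded; full precision is carried through to the final answer.)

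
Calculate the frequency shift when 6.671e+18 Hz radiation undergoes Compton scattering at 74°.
2.511e+17 Hz (decrease)

Convert frequency to wavelength (c = 299792458 m/s):
λ₀ = c/f₀ = 299792458/6.671e+18 = 4.4939658e-11 m = 44.9397 pm

Calculate Compton shift:
Δλ = λ_C(1 - cos(74°)) = 1.7575 pm

Final wavelength:
λ' = λ₀ + Δλ = 44.9397 + 1.7575 = 46.6972 pm

Final frequency:
f' = c/λ' = 299792458/4.6697186e-11 = 6.4199255e+18 Hz

Frequency shift (decrease):
Δf = f₀ - f' = 6.671e+18 - 6.4199255e+18 = 2.511e+17 Hz

(Intermediate values are shown rounded; full precision is carried through to the final answer.)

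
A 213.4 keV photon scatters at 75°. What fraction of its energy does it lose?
0.2364 (or 23.64%)

Calculate initial and final photon energies:

Initial: E₀ = 213.4 keV → λ₀ = 5.8099 pm
Compton shift: Δλ = 1.7983 pm
Final wavelength: λ' = 7.6083 pm
Final energy: E' = 162.9596 keV

Fractional energy loss:
(E₀ - E')/E₀ = (213.4000 - 162.9596)/213.4000
= 50.4404/213.4000
= 0.2364
= 23.64%

(Intermediate values are shown rounded; full precision is carried through to the final answer.)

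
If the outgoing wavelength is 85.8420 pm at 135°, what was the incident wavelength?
81.7000 pm

From λ' = λ + Δλ, we have λ = λ' - Δλ

First calculate the Compton shift:
Δλ = λ_C(1 - cos θ)
Δλ = 2.4263 × (1 - cos(135°))
Δλ = 2.4263 × 1.7071
Δλ = 4.1420 pm

Initial wavelength:
λ = λ' - Δλ
λ = 85.8420 - 4.1420
λ = 81.7000 pm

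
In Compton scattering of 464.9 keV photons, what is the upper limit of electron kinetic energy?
300.0169 keV

Maximum energy transfer occurs at θ = 180° (backscattering).

Initial photon: E₀ = 464.9 keV → λ₀ = 2.6669 pm

Maximum Compton shift (at 180°):
Δλ_max = 2λ_C = 2 × 2.4263 = 4.8526 pm

Final wavelength:
λ' = 2.6669 + 4.8526 = 7.5195 pm

Minimum photon energy (maximum energy to electron):
E'_min = hc/λ' = 164.8831 keV

Maximum electron kinetic energy:
K_max = E₀ - E'_min = 464.9000 - 164.8831 = 300.0169 keV

(Intermediate values are shown rounded; full precision is carried through to the final answer.)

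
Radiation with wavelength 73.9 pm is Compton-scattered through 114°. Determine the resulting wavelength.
77.3132 pm

Using the Compton scattering formula:
λ' = λ + Δλ = λ + λ_C(1 - cos θ)

Given:
- Initial wavelength λ = 73.9 pm
- Scattering angle θ = 114°
- Compton wavelength λ_C ≈ 2.4263 pm

Calculate the shift:
Δλ = 2.4263 × (1 - cos(114°))
Δλ = 2.4263 × 1.4067
Δλ = 3.4132 pm

Final wavelength:
λ' = 73.9 + 3.4132 = 77.3132 pm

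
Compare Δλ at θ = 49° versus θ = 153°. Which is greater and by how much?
153° produces the larger shift by a factor of 5.498

Calculate both shifts using Δλ = λ_C(1 - cos θ):

For θ₁ = 49°:
Δλ₁ = 2.4263 × (1 - cos(49°))
Δλ₁ = 2.4263 × 0.3439
Δλ₁ = 0.8345 pm

For θ₂ = 153°:
Δλ₂ = 2.4263 × (1 - cos(153°))
Δλ₂ = 2.4263 × 1.8910
Δλ₂ = 4.5882 pm

The 153° angle produces the larger shift.
Ratio: 4.5882/0.8345 = 5.498

(Intermediate values are shown rounded; full precision is carried through to the final answer.)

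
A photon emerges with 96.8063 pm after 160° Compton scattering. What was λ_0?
92.1000 pm

From λ' = λ + Δλ, we have λ = λ' - Δλ

First calculate the Compton shift:
Δλ = λ_C(1 - cos θ)
Δλ = 2.4263 × (1 - cos(160°))
Δλ = 2.4263 × 1.9397
Δλ = 4.7063 pm

Initial wavelength:
λ = λ' - Δλ
λ = 96.8063 - 4.7063
λ = 92.1000 pm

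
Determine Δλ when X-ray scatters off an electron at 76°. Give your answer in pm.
1.8393 pm

Using the Compton scattering formula:
Δλ = λ_C(1 - cos θ)

where λ_C = h/(m_e·c) ≈ 2.4263 pm is the Compton wavelength of an electron.

For θ = 76°:
cos(76°) = 0.2419
1 - cos(76°) = 0.7581

Δλ = 2.4263 × 0.7581
Δλ = 1.8393 pm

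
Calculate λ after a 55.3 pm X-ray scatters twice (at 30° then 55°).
56.6597 pm

Apply Compton shift twice:

First scattering at θ₁ = 30°:
Δλ₁ = λ_C(1 - cos(30°))
Δλ₁ = 2.4263 × 0.1340
Δλ₁ = 0.3251 pm

After first scattering:
λ₁ = 55.3 + 0.3251 = 55.6251 pm

Second scattering at θ₂ = 55°:
Δλ₂ = λ_C(1 - cos(55°))
Δλ₂ = 2.4263 × 0.4264
Δλ₂ = 1.0346 pm

Final wavelength:
λ₂ = 55.6251 + 1.0346 = 56.6597 pm

Total shift: Δλ_total = 0.3251 + 1.0346 = 1.3597 pm

(Intermediate values are shown rounded; full precision is carried through to the final answer.)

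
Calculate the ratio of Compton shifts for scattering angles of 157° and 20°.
157° produces the larger shift by a factor of 31.845

Calculate both shifts using Δλ = λ_C(1 - cos θ):

For θ₁ = 20°:
Δλ₁ = 2.4263 × (1 - cos(20°))
Δλ₁ = 2.4263 × 0.0603
Δλ₁ = 0.1463 pm

For θ₂ = 157°:
Δλ₂ = 2.4263 × (1 - cos(157°))
Δλ₂ = 2.4263 × 1.9205
Δλ₂ = 4.6597 pm

The 157° angle produces the larger shift.
Ratio: 4.6597/0.1463 = 31.845

(Intermediate values are shown rounded; full precision is carried through to the final answer.)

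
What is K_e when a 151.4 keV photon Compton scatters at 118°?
45.9226 keV

By energy conservation: K_e = E_initial - E_final

First find the scattered photon energy:
Initial wavelength: λ = hc/E = 8.1892 pm
Compton shift: Δλ = λ_C(1 - cos(118°)) = 3.5654 pm
Final wavelength: λ' = 8.1892 + 3.5654 = 11.7546 pm
Final photon energy: E' = hc/λ' = 105.4774 keV

Electron kinetic energy:
K_e = E - E' = 151.4000 - 105.4774 = 45.9226 keV

(Intermediate values are shown rounded; full precision is carried through to the final answer.)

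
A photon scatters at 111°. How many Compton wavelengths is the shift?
1.3584 λ_C

The Compton shift formula is:
Δλ = λ_C(1 - cos θ)

Dividing both sides by λ_C:
Δλ/λ_C = 1 - cos θ

For θ = 111°:
Δλ/λ_C = 1 - cos(111°)
Δλ/λ_C = 1 - -0.3584
Δλ/λ_C = 1.3584

This means the shift is 1.3584 × λ_C = 3.2958 pm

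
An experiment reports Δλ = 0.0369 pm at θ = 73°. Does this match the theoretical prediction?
No, inconsistent

Calculate the expected shift for θ = 73°:

Δλ_expected = λ_C(1 - cos(73°))
Δλ_expected = 2.4263 × (1 - cos(73°))
Δλ_expected = 2.4263 × 0.7076
Δλ_expected = 1.7169 pm

Given shift: 0.0369 pm
Expected shift: 1.7169 pm
Difference: 1.6801 pm

The values do not match. The given shift corresponds to θ ≈ 10.0°, not 73°.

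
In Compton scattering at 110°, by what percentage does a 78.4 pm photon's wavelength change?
4.1533%

Calculate the Compton shift:
Δλ = λ_C(1 - cos(110°))
Δλ = 2.4263 × (1 - cos(110°))
Δλ = 2.4263 × 1.3420
Δλ = 3.2562 pm

Percentage change:
(Δλ/λ₀) × 100 = (3.2562/78.4) × 100
= 4.1533%

(Intermediate values are shown rounded; full precision is carried through to the final answer.)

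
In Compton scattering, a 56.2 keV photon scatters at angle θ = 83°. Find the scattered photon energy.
51.2504 keV

First convert energy to wavelength:
λ = hc/E, with hc ≈ 1239.842 keV·pm (i.e. 1239.842 eV·nm)

For E = 56.2 keV = 56200 eV:
λ = 1239.842 keV·pm / 56.2 keV
λ = 22.0612 pm

Calculate the Compton shift:
Δλ = λ_C(1 - cos(83°)) = 2.4263 × 0.8781
Δλ = 2.1306 pm

Final wavelength:
λ' = 22.0612 + 2.1306 = 24.1919 pm

Final energy:
E' = hc/λ' = 1239.842 / 24.1919 = 51.2504 keV

(Intermediate values are shown rounded; full precision is carried through to the final answer.)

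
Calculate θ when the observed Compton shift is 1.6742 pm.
71.94°

From the Compton formula Δλ = λ_C(1 - cos θ), we can solve for θ:

cos θ = 1 - Δλ/λ_C

Given:
- Δλ = 1.6742 pm
- λ_C = h/(m_e·c) ≈ 2.42631024 pm

cos θ = 1 - 1.6742/2.42631024
cos θ = 1 - 0.690019
cos θ = 0.309981

θ = arccos(0.309981)
θ = 71.94°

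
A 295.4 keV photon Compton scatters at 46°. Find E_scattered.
251.0810 keV

First convert energy to wavelength:
λ = hc/E, with hc ≈ 1239.842 keV·pm (i.e. 1239.842 eV·nm)

For E = 295.4 keV = 295400 eV:
λ = 1239.842 keV·pm / 295.4 keV
λ = 4.1972 pm

Calculate the Compton shift:
Δλ = λ_C(1 - cos(46°)) = 2.4263 × 0.3053
Δλ = 0.7409 pm

Final wavelength:
λ' = 4.1972 + 0.7409 = 4.9380 pm

Final energy:
E' = hc/λ' = 1239.842 / 4.9380 = 251.0810 keV

(Intermediate values are shown rounded; full precision is carried through to the final answer.)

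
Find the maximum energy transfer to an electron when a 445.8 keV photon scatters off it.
283.3848 keV

Maximum energy transfer occurs at θ = 180° (backscattering).

Initial photon: E₀ = 445.8 keV → λ₀ = 2.7812 pm

Maximum Compton shift (at 180°):
Δλ_max = 2λ_C = 2 × 2.4263 = 4.8526 pm

Final wavelength:
λ' = 2.7812 + 4.8526 = 7.6338 pm

Minimum photon energy (maximum energy to electron):
E'_min = hc/λ' = 162.4152 keV

Maximum electron kinetic energy:
K_max = E₀ - E'_min = 445.8000 - 162.4152 = 283.3848 keV

(Intermediate values are shown rounded; full precision is carried through to the final answer.)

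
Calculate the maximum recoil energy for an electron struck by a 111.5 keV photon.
33.8754 keV

Maximum energy transfer occurs at θ = 180° (backscattering).

Initial photon: E₀ = 111.5 keV → λ₀ = 11.1197 pm

Maximum Compton shift (at 180°):
Δλ_max = 2λ_C = 2 × 2.4263 = 4.8526 pm

Final wavelength:
λ' = 11.1197 + 4.8526 = 15.9723 pm

Minimum photon energy (maximum energy to electron):
E'_min = hc/λ' = 77.6246 keV

Maximum electron kinetic energy:
K_max = E₀ - E'_min = 111.5000 - 77.6246 = 33.8754 keV

(Intermediate values are shown rounded; full precision is carried through to the final answer.)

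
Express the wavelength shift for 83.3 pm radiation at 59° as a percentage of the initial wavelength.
1.4126%

Calculate the Compton shift:
Δλ = λ_C(1 - cos(59°))
Δλ = 2.4263 × (1 - cos(59°))
Δλ = 2.4263 × 0.4850
Δλ = 1.1767 pm

Percentage change:
(Δλ/λ₀) × 100 = (1.1767/83.3) × 100
= 1.4126%

(Intermediate values are shown rounded; full precision is carried through to the final answer.)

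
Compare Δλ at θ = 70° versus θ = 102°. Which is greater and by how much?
102° produces the larger shift by a factor of 1.836

Calculate both shifts using Δλ = λ_C(1 - cos θ):

For θ₁ = 70°:
Δλ₁ = 2.4263 × (1 - cos(70°))
Δλ₁ = 2.4263 × 0.6580
Δλ₁ = 1.5965 pm

For θ₂ = 102°:
Δλ₂ = 2.4263 × (1 - cos(102°))
Δλ₂ = 2.4263 × 1.2079
Δλ₂ = 2.9308 pm

The 102° angle produces the larger shift.
Ratio: 2.9308/1.5965 = 1.836

(Intermediate values are shown rounded; full precision is carried through to the final answer.)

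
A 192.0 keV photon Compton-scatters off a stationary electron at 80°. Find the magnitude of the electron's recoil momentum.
1.1777e-22 kg·m/s

The electron is initially at rest, so by conservation of momentum:
p⃗_e = p⃗₀ − p⃗'  (incident photon momentum minus scattered photon momentum)

Photon momentum magnitudes (p = h/λ = E/c):
λ₀ = hc/E₀ = 6.4575 pm → p₀ = h/λ₀ = 1.0261e-22 kg·m/s
Δλ = λ_C(1 − cos 80°) = 2.0050 pm
λ' = 8.4625 pm → p' = h/λ' = 7.8299e-23 kg·m/s

The scattered photon makes angle θ = 80° with the incident direction, so by the law of cosines:
|p⃗_e|² = p₀² + p'² − 2p₀p'cos θ
|p⃗_e|² = (1.0261e-22)² + (7.8299e-23)² − 2·1.0261e-22·7.8299e-23·cos(80°)
|p⃗_e| = 1.1777e-22 kg·m/s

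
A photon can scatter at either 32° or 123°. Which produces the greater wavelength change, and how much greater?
123° produces the larger shift by a factor of 10.165

Calculate both shifts using Δλ = λ_C(1 - cos θ):

For θ₁ = 32°:
Δλ₁ = 2.4263 × (1 - cos(32°))
Δλ₁ = 2.4263 × 0.1520
Δλ₁ = 0.3687 pm

For θ₂ = 123°:
Δλ₂ = 2.4263 × (1 - cos(123°))
Δλ₂ = 2.4263 × 1.5446
Δλ₂ = 3.7478 pm

The 123° angle produces the larger shift.
Ratio: 3.7478/0.3687 = 10.165

(Intermediate values are shown rounded; full precision is carried through to the final answer.)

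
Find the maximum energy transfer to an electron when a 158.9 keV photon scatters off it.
60.9296 keV

Maximum energy transfer occurs at θ = 180° (backscattering).

Initial photon: E₀ = 158.9 keV → λ₀ = 7.8027 pm

Maximum Compton shift (at 180°):
Δλ_max = 2λ_C = 2 × 2.4263 = 4.8526 pm

Final wavelength:
λ' = 7.8027 + 4.8526 = 12.6553 pm

Minimum photon energy (maximum energy to electron):
E'_min = hc/λ' = 97.9704 keV

Maximum electron kinetic energy:
K_max = E₀ - E'_min = 158.9000 - 97.9704 = 60.9296 keV

(Intermediate values are shown rounded; full precision is carried through to the final answer.)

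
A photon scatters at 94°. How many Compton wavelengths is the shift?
1.0698 λ_C

The Compton shift formula is:
Δλ = λ_C(1 - cos θ)

Dividing both sides by λ_C:
Δλ/λ_C = 1 - cos θ

For θ = 94°:
Δλ/λ_C = 1 - cos(94°)
Δλ/λ_C = 1 - -0.0698
Δλ/λ_C = 1.0698

This means the shift is 1.0698 × λ_C = 2.5956 pm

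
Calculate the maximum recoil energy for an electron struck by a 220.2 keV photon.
101.9300 keV

Maximum energy transfer occurs at θ = 180° (backscattering).

Initial photon: E₀ = 220.2 keV → λ₀ = 5.6305 pm

Maximum Compton shift (at 180°):
Δλ_max = 2λ_C = 2 × 2.4263 = 4.8526 pm

Final wavelength:
λ' = 5.6305 + 4.8526 = 10.4831 pm

Minimum photon energy (maximum energy to electron):
E'_min = hc/λ' = 118.2700 keV

Maximum electron kinetic energy:
K_max = E₀ - E'_min = 220.2000 - 118.2700 = 101.9300 keV

(Intermediate values are shown rounded; full precision is carried through to the final answer.)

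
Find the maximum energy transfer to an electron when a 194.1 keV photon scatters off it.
83.7964 keV

Maximum energy transfer occurs at θ = 180° (backscattering).

Initial photon: E₀ = 194.1 keV → λ₀ = 6.3876 pm

Maximum Compton shift (at 180°):
Δλ_max = 2λ_C = 2 × 2.4263 = 4.8526 pm

Final wavelength:
λ' = 6.3876 + 4.8526 = 11.2403 pm

Minimum photon energy (maximum energy to electron):
E'_min = hc/λ' = 110.3036 keV

Maximum electron kinetic energy:
K_max = E₀ - E'_min = 194.1000 - 110.3036 = 83.7964 keV

(Intermediate values are shown rounded; full precision is carried through to the final answer.)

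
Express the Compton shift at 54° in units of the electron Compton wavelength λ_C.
0.4122 λ_C

The Compton shift formula is:
Δλ = λ_C(1 - cos θ)

Dividing both sides by λ_C:
Δλ/λ_C = 1 - cos θ

For θ = 54°:
Δλ/λ_C = 1 - cos(54°)
Δλ/λ_C = 1 - 0.5878
Δλ/λ_C = 0.4122

This means the shift is 0.4122 × λ_C = 1.0002 pm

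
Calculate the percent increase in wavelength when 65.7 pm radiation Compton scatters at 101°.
4.3977%

Calculate the Compton shift:
Δλ = λ_C(1 - cos(101°))
Δλ = 2.4263 × (1 - cos(101°))
Δλ = 2.4263 × 1.1908
Δλ = 2.8893 pm

Percentage change:
(Δλ/λ₀) × 100 = (2.8893/65.7) × 100
= 4.3977%

(Intermediate values are shown rounded; full precision is carried through to the final answer.)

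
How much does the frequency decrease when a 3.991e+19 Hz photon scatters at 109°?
1.197e+19 Hz (decrease)

Convert frequency to wavelength (c = 299792458 m/s):
λ₀ = c/f₀ = 299792458/3.991e+19 = 7.5117128e-12 m = 7.5117 pm

Calculate Compton shift:
Δλ = λ_C(1 - cos(109°)) = 3.2162 pm

Final wavelength:
λ' = λ₀ + Δλ = 7.5117 + 3.2162 = 10.7280 pm

Final frequency:
f' = c/λ' = 299792458/1.0727952e-11 = 2.7944984e+19 Hz

Frequency shift (decrease):
Δf = f₀ - f' = 3.991e+19 - 2.7944984e+19 = 1.197e+19 Hz

(Intermediate values are shown rounded; full precision is carried through to the final answer.)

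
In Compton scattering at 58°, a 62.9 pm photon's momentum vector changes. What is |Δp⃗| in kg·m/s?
1.0125e-23 kg·m/s

Photon momentum magnitude is p = h/λ.

Initial momentum:
p₀ = h/λ = 6.6261e-34/6.2900e-11 = 1.0534e-23 kg·m/s

After scattering:
λ' = λ + Δλ = 62.9 + 1.1406 = 64.0406 pm
p' = h/λ' = 6.6261e-34/6.4041e-11 = 1.0347e-23 kg·m/s

Momentum is a vector; the scattered photon's direction makes angle θ = 58° with the incident direction. The magnitude of the vector change Δp⃗ = p⃗₀ − p⃗' is found from the law of cosines:
|Δp⃗|² = p₀² + p'² − 2p₀p'cos θ
|Δp⃗|² = (1.0534e-23)² + (1.0347e-23)² − 2·1.0534e-23·1.0347e-23·cos(58°)
|Δp⃗| = 1.0125e-23 kg·m/s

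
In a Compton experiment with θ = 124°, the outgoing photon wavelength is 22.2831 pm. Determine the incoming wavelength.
18.5000 pm

From λ' = λ + Δλ, we have λ = λ' - Δλ

First calculate the Compton shift:
Δλ = λ_C(1 - cos θ)
Δλ = 2.4263 × (1 - cos(124°))
Δλ = 2.4263 × 1.5592
Δλ = 3.7831 pm

Initial wavelength:
λ = λ' - Δλ
λ = 22.2831 - 3.7831
λ = 18.5000 pm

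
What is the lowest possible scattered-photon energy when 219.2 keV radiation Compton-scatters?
117.9809 keV (at θ = 180°)

The scattered photon has minimum energy when its wavelength is maximum, i.e., when the Compton shift Δλ = λ_C(1 − cos θ) is maximum. This occurs at θ = 180° (backscattering), giving Δλ_max = 2λ_C = 4.8526 pm.

Initial wavelength: λ₀ = hc/E₀ = 5.6562 pm
Maximum final wavelength: λ'_max = λ₀ + 2λ_C = 5.6562 + 4.8526 = 10.5088 pm
Minimum final energy: E'_min = hc/λ'_max = 117.9809 keV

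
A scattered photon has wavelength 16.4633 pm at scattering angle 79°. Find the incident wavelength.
14.5000 pm

From λ' = λ + Δλ, we have λ = λ' - Δλ

First calculate the Compton shift:
Δλ = λ_C(1 - cos θ)
Δλ = 2.4263 × (1 - cos(79°))
Δλ = 2.4263 × 0.8092
Δλ = 1.9633 pm

Initial wavelength:
λ = λ' - Δλ
λ = 16.4633 - 1.9633
λ = 14.5000 pm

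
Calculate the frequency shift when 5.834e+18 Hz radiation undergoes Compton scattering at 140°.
4.490e+17 Hz (decrease)

Convert frequency to wavelength (c = 299792458 m/s):
λ₀ = c/f₀ = 299792458/5.834e+18 = 5.1387120e-11 m = 51.3871 pm

Calculate Compton shift:
Δλ = λ_C(1 - cos(140°)) = 4.2850 pm

Final wavelength:
λ' = λ₀ + Δλ = 51.3871 + 4.2850 = 55.6721 pm

Final frequency:
f' = c/λ' = 299792458/5.5672092e-11 = 5.3849685e+18 Hz

Frequency shift (decrease):
Δf = f₀ - f' = 5.834e+18 - 5.3849685e+18 = 4.490e+17 Hz

(Intermediate values are shown rounded; full precision is carried through to the final answer.)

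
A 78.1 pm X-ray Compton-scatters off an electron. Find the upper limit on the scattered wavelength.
82.9526 pm (at θ = 180°)

The Compton shift is Δλ = λ_C(1 − cos θ).

Since cos θ ranges from −1 to 1, the factor (1 − cos θ) ranges from 0 to 2; the maximum shift occurs at θ = 180° (backscattering):
Δλ_max = 2λ_C = 2 × 2.4263 pm = 4.8526 pm

Maximum scattered wavelength:
λ'_max = λ₀ + Δλ_max = 78.1 + 4.8526 = 82.9526 pm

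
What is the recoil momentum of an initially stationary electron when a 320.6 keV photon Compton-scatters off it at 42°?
1.1642e-22 kg·m/s

The electron is initially at rest, so by conservation of momentum:
p⃗_e = p⃗₀ − p⃗'  (incident photon momentum minus scattered photon momentum)

Photon momentum magnitudes (p = h/λ = E/c):
λ₀ = hc/E₀ = 3.8673 pm → p₀ = h/λ₀ = 1.7134e-22 kg·m/s
Δλ = λ_C(1 − cos 42°) = 0.6232 pm
λ' = 4.4905 pm → p' = h/λ' = 1.4756e-22 kg·m/s

The scattered photon makes angle θ = 42° with the incident direction, so by the law of cosines:
|p⃗_e|² = p₀² + p'² − 2p₀p'cos θ
|p⃗_e|² = (1.7134e-22)² + (1.4756e-22)² − 2·1.7134e-22·1.4756e-22·cos(42°)
|p⃗_e| = 1.1642e-22 kg·m/s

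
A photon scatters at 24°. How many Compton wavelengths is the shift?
0.0865 λ_C

The Compton shift formula is:
Δλ = λ_C(1 - cos θ)

Dividing both sides by λ_C:
Δλ/λ_C = 1 - cos θ

For θ = 24°:
Δλ/λ_C = 1 - cos(24°)
Δλ/λ_C = 1 - 0.9135
Δλ/λ_C = 0.0865

This means the shift is 0.0865 × λ_C = 0.2098 pm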